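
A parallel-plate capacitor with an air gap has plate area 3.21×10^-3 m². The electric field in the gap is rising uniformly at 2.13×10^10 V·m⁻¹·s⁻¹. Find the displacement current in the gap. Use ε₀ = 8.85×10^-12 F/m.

6.05×10^-4 A

With a uniform field, Φ_E = EA, so I_d = ε₀ A dE/dt = 6.05×10^-4 A.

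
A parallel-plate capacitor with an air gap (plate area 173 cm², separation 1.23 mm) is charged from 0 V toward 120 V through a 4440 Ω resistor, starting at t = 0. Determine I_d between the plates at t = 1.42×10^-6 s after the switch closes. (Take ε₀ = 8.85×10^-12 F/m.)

C = ε₀A/d = (8.85×10^-12)(0.0173)/(1.23×10^-3) = 1.245×10^-10 F and τ = RC = 5.528×10^-7 s. I_d in the gap equals the RC charging current.
I_d(t) = (V₀/R) e^(−t/τ) = 0.02703 · e^(−2.569) = 2.07×10^-3 A.

2.07×10^-3 A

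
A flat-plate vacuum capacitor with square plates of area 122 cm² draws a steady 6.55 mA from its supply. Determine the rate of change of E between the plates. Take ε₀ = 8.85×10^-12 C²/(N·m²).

6.07×10^10 V/(m·s)

The displacement current between the plates equals the conduction current, I_d = 6.55 mA.
Since I_d = ε₀ A dE/dt, dE/dt = I_d/(ε₀A) = (6.55×10^-3)/((8.85×10^-12)(0.0122)) = 6.07×10^10 V/(m·s).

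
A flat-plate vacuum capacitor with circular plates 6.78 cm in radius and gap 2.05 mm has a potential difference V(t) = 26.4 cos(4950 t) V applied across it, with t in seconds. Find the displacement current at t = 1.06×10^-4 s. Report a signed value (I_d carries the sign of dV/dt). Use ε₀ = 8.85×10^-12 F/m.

-4.08×10^-6 A

C = ε₀A/d = (8.85×10^-12)(0.01444)/(2.05×10^-3) = 6.234×10^-11 F. dV/dt = V₀ω·−sin(ωt); at ωt = 0.5247 rad this factor is -0.5010.
I_d = C dV/dt = (6.234×10^-11)(26.4)(4950)(-0.5010) = -4.08×10^-6 A.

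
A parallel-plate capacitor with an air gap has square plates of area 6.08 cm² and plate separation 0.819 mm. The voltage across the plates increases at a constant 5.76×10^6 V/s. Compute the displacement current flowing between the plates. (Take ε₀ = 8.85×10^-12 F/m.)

3.78×10^-5 A

E = V/d so dE/dt = (dV/dt)/d = 7.033×10^9 V/(m·s), and I_d = ε₀ A dE/dt = (8.85×10^-12)(6.08×10^-4)(7.033×10^9) = 3.78×10^-5 A.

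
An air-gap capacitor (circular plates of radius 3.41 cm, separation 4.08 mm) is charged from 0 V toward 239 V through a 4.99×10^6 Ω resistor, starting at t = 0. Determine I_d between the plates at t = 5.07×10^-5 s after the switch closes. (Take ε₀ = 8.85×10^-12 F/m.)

1.33×10^-5 A

C = ε₀A/d = (8.85×10^-12)(3.653×10^-3)/(4.08×10^-3) = 7.924×10^-12 F, so τ = RC = 3.954×10^-5 s.
The conduction current is I(t) = (V₀/R) e^(−t/τ), and the displacement current between the plates equals it.
t/τ = 1.282; I_d = (239/4.99×10^6) · e^(−1.282) = (4.790×10^-5)(0.2775) = 1.33×10^-5 A.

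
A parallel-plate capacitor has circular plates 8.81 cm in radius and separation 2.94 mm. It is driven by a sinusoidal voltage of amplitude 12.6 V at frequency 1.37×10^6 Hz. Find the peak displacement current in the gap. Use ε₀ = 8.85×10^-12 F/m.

7.96×10^-3 A

(dE/dt)_max = V₀ω/d = 3.689×10^10 V/(m·s); ω = 2πf = 8.608×10^6 rad/s.
I_d,max = ε₀ A (dE/dt)_max = (8.85×10^-12)(0.02438)(3.689×10^10) = 7.96×10^-3 A.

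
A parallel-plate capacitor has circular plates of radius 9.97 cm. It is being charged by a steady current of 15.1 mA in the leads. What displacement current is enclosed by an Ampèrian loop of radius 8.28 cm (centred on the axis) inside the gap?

Between the plates the displacement current equals the wire current: I_d = 15.1 mA = 0.0151 A.
The field is uniform, so I_d,enc = I_d (r/R)² = (0.0151)(8.28/9.97)² = 0.0104 A.

0.0104 A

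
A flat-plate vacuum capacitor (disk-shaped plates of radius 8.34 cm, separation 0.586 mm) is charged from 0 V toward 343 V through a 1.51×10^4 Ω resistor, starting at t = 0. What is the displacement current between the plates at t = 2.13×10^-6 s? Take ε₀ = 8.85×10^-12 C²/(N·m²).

With C = ε₀A/d = (8.85×10^-12)(0.02185)/(5.86×10^-4) = 3.300×10^-10 F, the time constant is τ = RC = 4.983×10^-6 s, so t/τ = 0.4275 and e^(−t/τ) = 0.6521.
I_d = I_cond = (V₀/R) e^(−t/τ) = (0.02272)(0.6521) = 0.0148 A.

0.0148 A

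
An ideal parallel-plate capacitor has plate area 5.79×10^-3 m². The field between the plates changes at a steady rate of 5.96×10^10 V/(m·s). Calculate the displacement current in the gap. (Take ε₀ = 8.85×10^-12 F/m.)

3.05×10^-3 A

With a uniform field, Φ_E = EA, so I_d = ε₀ A dE/dt = 3.05×10^-3 A.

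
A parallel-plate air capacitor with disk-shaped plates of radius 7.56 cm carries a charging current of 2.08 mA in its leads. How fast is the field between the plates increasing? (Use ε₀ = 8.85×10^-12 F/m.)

1.31×10^10 V/(m·s)

By continuity, I_d in the gap equals the 2.08 mA flowing in the wire.
Inverting I_d = ε₀ A dE/dt gives dE/dt = 2.08×10^-3 / (8.85×10^-12 · 0.01796) = 1.31×10^10 V/(m·s).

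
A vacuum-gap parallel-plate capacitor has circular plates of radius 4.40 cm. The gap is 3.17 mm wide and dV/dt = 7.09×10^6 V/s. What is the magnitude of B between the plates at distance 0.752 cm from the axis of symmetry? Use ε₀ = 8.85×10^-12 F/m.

9.35×10^-11 T

dE/dt = (dV/dt)/d = 2.237×10^9 V/(m·s); I_d = ε₀(πR²)(dE/dt) = (8.85×10^-12)(6.082×10^-3)(2.237×10^9) = 1.204×10^-4 A.
For r < R the Ampère–Maxwell law gives B(2πr) = μ₀ I_d (r²/R²), so B = μ₀ I_d r/(2πR²) = (4π×10^-7)(1.204×10^-4)(7.52×10^-3)/(2π·0.0440²) = 9.35×10^-11 T.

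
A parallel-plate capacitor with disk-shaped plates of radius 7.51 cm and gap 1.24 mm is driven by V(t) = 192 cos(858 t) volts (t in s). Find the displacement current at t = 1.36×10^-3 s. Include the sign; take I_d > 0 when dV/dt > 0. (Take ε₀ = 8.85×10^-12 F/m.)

-1.92×10^-5 A

dV/dt = (192)(858)·−sin(1.16688) = -1.515×10^5 V/s.
I_d = C dV/dt with C = ε₀A/d = (8.85×10^-12)(0.01772)/(1.24×10^-3) = 1.265×10^-10 F, so I_d = (1.265×10^-10)(-1.515×10^5) = -1.92×10^-5 A.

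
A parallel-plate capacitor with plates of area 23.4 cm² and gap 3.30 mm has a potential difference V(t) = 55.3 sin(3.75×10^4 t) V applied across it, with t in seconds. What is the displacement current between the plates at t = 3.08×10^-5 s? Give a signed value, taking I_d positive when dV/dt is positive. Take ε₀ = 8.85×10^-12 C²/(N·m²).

5.26×10^-6 A

C = ε₀A/d = (8.85×10^-12)(2.34×10^-3)/(3.30×10^-3) = 6.275×10^-12 F. dV/dt = V₀ω·cos(ωt); at ωt = 1.155 rad this factor is 0.4039.
I_d = C dV/dt = (6.275×10^-12)(55.3)(3.75×10^4)(0.4039) = 5.26×10^-6 A.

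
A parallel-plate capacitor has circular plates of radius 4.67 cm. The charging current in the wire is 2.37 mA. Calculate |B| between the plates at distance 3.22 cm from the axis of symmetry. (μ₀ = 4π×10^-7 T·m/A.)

7.00×10^-9 T

By continuity the displacement current in the gap matches the conduction current: I_d = 2.37×10^-3 A.
An Ampèrian loop of radius r encloses a fraction (r/R)² of I_d. Then B·2πr = μ₀ I_d (r/R)², giving B = μ₀ I_d r/(2πR²) = 7.00×10^-9 T.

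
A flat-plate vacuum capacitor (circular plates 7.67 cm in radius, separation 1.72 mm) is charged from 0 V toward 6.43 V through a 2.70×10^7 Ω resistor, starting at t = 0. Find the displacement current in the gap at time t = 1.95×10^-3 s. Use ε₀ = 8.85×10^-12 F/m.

1.11×10^-7 A

C = ε₀A/d = (8.85×10^-12)(0.01848)/(1.72×10^-3) = 9.509×10^-11 F, so τ = RC = 2.567×10^-3 s.
The conduction current is I(t) = (V₀/R) e^(−t/τ), and the displacement current between the plates equals it.
t/τ = 0.7596; I_d = (6.43/2.70×10^7) · e^(−0.7596) = (2.381×10^-7)(0.4679) = 1.11×10^-7 A.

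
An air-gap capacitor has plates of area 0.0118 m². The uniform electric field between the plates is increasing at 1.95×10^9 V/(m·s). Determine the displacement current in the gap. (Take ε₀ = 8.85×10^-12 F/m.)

With a uniform field, Φ_E = EA, so I_d = ε₀ A dE/dt = 2.04×10^-4 A.

2.04×10^-4 A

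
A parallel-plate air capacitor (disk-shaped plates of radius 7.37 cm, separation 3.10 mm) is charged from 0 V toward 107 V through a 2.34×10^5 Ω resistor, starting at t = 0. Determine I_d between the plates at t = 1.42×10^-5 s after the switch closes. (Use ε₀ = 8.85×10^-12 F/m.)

1.32×10^-4 A

C = ε₀A/d = (8.85×10^-12)(0.01706)/(3.10×10^-3) = 4.870×10^-11 F and τ = RC = 1.140×10^-5 s. I_d in the gap equals the RC charging current.
I_d(t) = (V₀/R) e^(−t/τ) = 4.573×10^-4 · e^(−1.246) = 1.32×10^-4 A.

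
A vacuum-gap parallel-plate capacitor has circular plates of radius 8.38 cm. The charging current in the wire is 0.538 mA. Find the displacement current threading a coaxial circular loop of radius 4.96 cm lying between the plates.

By continuity the displacement current in the gap matches the conduction current: I_d = 5.38×10^-4 A.
Through an area πr² the displacement current is I_d·(πr²/πR²) = I_d (r/R)² = 1.88×10^-4 A.

1.88×10^-4 A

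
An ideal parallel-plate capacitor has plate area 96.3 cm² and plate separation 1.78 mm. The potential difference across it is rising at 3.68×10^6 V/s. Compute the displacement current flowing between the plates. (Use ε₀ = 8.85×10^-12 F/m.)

The displacement current equals the charging current C dV/dt. With C = ε₀A/d = (8.85×10^-12)(9.63×10^-3)/(1.78×10^-3) = 4.788×10^-11 F, I_d = (4.788×10^-11)(3.68×10^6) = 1.76×10^-4 A.

1.76×10^-4 A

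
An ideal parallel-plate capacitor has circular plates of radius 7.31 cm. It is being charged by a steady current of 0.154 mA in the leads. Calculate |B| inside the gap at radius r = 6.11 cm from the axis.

3.52×10^-10 T

Between the plates the displacement current equals the wire current: I_d = 0.154 mA = 1.54×10^-4 A.
An Ampèrian loop of radius r encloses a fraction (r/R)² of I_d. Then B·2πr = μ₀ I_d (r/R)², giving B = μ₀ I_d r/(2πR²) = 3.52×10^-10 T.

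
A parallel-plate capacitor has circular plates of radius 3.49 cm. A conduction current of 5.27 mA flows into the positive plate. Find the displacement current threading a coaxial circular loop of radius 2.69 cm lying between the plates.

Between the plates the displacement current equals the wire current: I_d = 5.27 mA = 5.27×10^-3 A.
Through an area πr² the displacement current is I_d·(πr²/πR²) = I_d (r/R)² = 3.13×10^-3 A.

3.13×10^-3 A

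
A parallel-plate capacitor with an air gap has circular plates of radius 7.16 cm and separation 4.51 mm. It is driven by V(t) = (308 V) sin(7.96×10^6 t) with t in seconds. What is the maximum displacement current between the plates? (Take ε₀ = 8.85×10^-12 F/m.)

The displacement current equals the conduction current C dV/dt, which peaks at C V₀ ω.
With C = ε₀A/d = (8.85×10^-12)(0.01611)/(4.51×10^-3) = 3.161×10^-11 F and ω = 7.96×10^6 rad/s, I_d,max = (3.161×10^-11)(308)(7.96×10^6) = 0.0775 A.

0.0775 A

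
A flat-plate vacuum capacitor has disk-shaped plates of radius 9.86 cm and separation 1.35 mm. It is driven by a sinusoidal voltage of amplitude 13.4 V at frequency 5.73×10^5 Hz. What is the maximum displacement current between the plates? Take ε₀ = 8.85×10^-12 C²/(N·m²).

C = ε₀A/d = (8.85×10^-12)(0.03054)/(1.35×10^-3) = 2.002×10^-10 F; ω = 2πf = 3.600×10^6 rad/s.
I_d = C dV/dt, so |I_d|_max = C V₀ ω = (2.002×10^-10)(13.4)(3.600×10^6) = 9.66×10^-3 A.

9.66×10^-3 A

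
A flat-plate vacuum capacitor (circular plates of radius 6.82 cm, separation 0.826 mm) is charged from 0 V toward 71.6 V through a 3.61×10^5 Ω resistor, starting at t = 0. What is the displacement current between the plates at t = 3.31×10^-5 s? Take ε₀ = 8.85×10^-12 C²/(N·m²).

1.10×10^-4 A

C = ε₀A/d = (8.85×10^-12)(0.01461)/(8.26×10^-4) = 1.565×10^-10 F, so τ = RC = 5.650×10^-5 s.
The conduction current is I(t) = (V₀/R) e^(−t/τ), and the displacement current between the plates equals it.
t/τ = 0.5858; I_d = (71.6/3.61×10^5) · e^(−0.5858) = (1.983×10^-4)(0.5567) = 1.10×10^-4 A.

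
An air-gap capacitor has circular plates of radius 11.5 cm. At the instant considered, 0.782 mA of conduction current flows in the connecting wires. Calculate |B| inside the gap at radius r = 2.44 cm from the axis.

Between the plates the displacement current equals the wire current: I_d = 0.782 mA = 7.82×10^-4 A.
An Ampèrian loop of radius r encloses a fraction (r/R)² of I_d. Then B·2πr = μ₀ I_d (r/R)², giving B = μ₀ I_d r/(2πR²) = 2.89×10^-10 T.

2.89×10^-10 T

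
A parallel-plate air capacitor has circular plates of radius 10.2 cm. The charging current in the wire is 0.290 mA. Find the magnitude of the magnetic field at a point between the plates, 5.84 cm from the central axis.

3.26×10^-10 T

By continuity the displacement current in the gap matches the conduction current: I_d = 2.90×10^-4 A.
An Ampèrian loop of radius r encloses a fraction (r/R)² of I_d. Then B·2πr = μ₀ I_d (r/R)², giving B = μ₀ I_d r/(2πR²) = 3.26×10^-10 T.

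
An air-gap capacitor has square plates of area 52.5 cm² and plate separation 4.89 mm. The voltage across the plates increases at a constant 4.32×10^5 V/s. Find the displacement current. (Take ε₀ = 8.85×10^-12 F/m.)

E = V/d so dE/dt = (dV/dt)/d = 8.834×10^7 V/(m·s), and I_d = ε₀ A dE/dt = (8.85×10^-12)(5.25×10^-3)(8.834×10^7) = 4.10×10^-6 A.

4.10×10^-6 A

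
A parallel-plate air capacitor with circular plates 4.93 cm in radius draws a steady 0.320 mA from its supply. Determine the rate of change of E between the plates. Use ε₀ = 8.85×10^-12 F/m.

4.74×10^9 V/(m·s)

Charge continuity gives I_d = I = 3.20×10^-4 A between the plates.
Inverting I_d = ε₀ A dE/dt gives dE/dt = 3.20×10^-4 / (8.85×10^-12 · 7.636×10^-3) = 4.74×10^9 V/(m·s).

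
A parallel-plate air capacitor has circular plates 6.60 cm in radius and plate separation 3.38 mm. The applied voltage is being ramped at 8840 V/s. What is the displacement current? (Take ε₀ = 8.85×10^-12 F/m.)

3.17×10^-7 A

The field between the plates is E = V/d, so dE/dt = (8840)/(3.38×10^-3 m) = 2.615×10^6 V/(m·s).
I_d = ε₀ A (dE/dt) = (8.85×10^-12)(0.01368)(2.615×10^6) = 3.17×10^-7 A.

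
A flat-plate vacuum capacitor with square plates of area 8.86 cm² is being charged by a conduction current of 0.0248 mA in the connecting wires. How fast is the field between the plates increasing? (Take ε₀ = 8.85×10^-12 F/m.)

The displacement current between the plates equals the conduction current, I_d = 0.0248 mA.
Since I_d = ε₀ A dE/dt, dE/dt = I_d/(ε₀A) = (2.48×10^-5)/((8.85×10^-12)(8.86×10^-4)) = 3.16×10^9 V/(m·s).

3.16×10^9 V/(m·s)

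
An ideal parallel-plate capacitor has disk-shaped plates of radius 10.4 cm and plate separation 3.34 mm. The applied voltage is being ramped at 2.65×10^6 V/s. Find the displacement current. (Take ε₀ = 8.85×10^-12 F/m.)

The displacement current equals the charging current C dV/dt. With C = ε₀A/d = (8.85×10^-12)(0.03398)/(3.34×10^-3) = 9.004×10^-11 F, I_d = (9.004×10^-11)(2.65×10^6) = 2.39×10^-4 A.

2.39×10^-4 A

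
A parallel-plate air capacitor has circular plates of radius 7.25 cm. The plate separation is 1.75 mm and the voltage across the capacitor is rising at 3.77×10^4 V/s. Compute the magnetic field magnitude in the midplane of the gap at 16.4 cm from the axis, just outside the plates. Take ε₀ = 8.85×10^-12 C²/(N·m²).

With E = V/d, dE/dt = 2.154×10^7 V/(m·s) and πR² = 0.01651 m², giving I_d = ε₀ πR² dE/dt = 3.147×10^-6 A.
With r > R the enclosed displacement current is the full I_d; B = μ₀ I_d / (2πr) = 3.84×10^-12 T.

3.84×10^-12 T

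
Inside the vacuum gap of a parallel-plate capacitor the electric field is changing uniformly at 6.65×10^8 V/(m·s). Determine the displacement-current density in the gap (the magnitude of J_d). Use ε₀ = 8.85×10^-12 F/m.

The displacement-current density is ε₀ ∂E/∂t = (8.85×10^-12)(6.65×10^8) = 5.89×10^-3 A/m².

5.89×10^-3 A/m²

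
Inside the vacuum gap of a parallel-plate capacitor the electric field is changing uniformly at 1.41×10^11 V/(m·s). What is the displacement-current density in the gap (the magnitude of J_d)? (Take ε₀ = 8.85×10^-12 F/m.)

1.25 A/m²

J_d = ε₀ dE/dt = (8.85×10^-12)(1.41×10^11) = 1.25 A/m².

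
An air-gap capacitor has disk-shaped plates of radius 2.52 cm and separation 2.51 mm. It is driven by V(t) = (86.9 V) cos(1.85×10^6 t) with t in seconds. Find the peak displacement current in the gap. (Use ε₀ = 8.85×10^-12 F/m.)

(dE/dt)_max = V₀ω/d = 6.405×10^10 V/(m·s); ω = 1.85×10^6 rad/s.
I_d,max = ε₀ A (dE/dt)_max = (8.85×10^-12)(1.995×10^-3)(6.405×10^10) = 1.13×10^-3 A.

1.13×10^-3 A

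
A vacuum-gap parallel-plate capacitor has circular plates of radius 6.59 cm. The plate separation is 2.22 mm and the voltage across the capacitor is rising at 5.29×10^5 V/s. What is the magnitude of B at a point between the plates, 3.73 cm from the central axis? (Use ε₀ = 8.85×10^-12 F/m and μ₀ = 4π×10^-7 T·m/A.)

With E = V/d, dE/dt = 2.383×10^8 V/(m·s) and πR² = 0.01364 m², giving I_d = ε₀ πR² dE/dt = 2.877×10^-5 A.
For r < R the Ampère–Maxwell law gives B(2πr) = μ₀ I_d (r²/R²), so B = μ₀ I_d r/(2πR²) = (4π×10^-7)(2.877×10^-5)(0.0373)/(2π·0.0659²) = 4.94×10^-11 T.

4.94×10^-11 T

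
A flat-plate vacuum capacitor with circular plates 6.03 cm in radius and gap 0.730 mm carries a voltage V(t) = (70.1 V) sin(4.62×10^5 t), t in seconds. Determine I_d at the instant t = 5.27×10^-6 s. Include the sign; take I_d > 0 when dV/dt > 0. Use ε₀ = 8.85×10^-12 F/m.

dE/dt = (V₀ω/d)·cos(ωt) with ωt = 2.43474 rad: (70.1)(4.62×10^5)(-0.7604)/(7.30×10^-4) = -3.373×10^10 V/(m·s).
I_d = ε₀ A dE/dt = (8.85×10^-12)(0.01142)(-3.373×10^10) = -3.41×10^-3 A.

-3.41×10^-3 A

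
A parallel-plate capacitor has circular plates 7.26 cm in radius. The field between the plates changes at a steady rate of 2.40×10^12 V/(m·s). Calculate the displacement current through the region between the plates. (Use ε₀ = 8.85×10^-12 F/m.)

The displacement current is ε₀ times dΦ_E/dt = ε₀ A dE/dt = (8.85×10^-12)(0.01656)(2.40×10^12) = 0.352 A.

0.352 A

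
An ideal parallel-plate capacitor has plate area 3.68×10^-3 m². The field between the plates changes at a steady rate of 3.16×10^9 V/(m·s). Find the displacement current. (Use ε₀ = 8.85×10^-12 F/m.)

1.03×10^-4 A

With a uniform field, Φ_E = EA, so I_d = ε₀ A dE/dt = 1.03×10^-4 A.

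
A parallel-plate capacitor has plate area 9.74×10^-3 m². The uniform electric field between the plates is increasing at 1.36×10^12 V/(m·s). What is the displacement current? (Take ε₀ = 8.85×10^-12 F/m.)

0.117 A

I_d = ε₀ A (dE/dt) = (8.85×10^-12)(9.74×10^-3 m²)(1.36×10^12) = 0.117 A.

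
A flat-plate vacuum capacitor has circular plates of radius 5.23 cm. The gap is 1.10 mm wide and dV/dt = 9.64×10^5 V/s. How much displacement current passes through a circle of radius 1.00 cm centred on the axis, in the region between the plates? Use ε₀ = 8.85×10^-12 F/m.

With E = V/d, dE/dt = 8.764×10^8 V/(m·s) and πR² = 8.593×10^-3 m², giving I_d = ε₀ πR² dE/dt = 6.665×10^-5 A.
The field is uniform, so I_d,enc = I_d (r/R)² = (6.665×10^-5)(1.00/5.23)² = 2.44×10^-6 A.

2.44×10^-6 A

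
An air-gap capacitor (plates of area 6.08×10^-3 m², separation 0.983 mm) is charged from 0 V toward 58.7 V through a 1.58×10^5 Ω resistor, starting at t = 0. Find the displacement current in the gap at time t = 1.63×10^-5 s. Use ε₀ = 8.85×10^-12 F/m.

C = ε₀A/d = (8.85×10^-12)(6.08×10^-3)/(9.83×10^-4) = 5.474×10^-11 F, so τ = RC = 8.649×10^-6 s.
The conduction current is I(t) = (V₀/R) e^(−t/τ), and the displacement current between the plates equals it.
t/τ = 1.885; I_d = (58.7/1.58×10^5) · e^(−1.885) = (3.715×10^-4)(0.1518) = 5.64×10^-5 A.

5.64×10^-5 A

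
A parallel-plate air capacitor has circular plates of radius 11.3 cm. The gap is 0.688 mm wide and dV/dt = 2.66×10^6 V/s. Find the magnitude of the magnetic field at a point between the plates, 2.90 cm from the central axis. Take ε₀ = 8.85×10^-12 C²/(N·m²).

6.23×10^-10 T

dE/dt = (dV/dt)/d = 3.866×10^9 V/(m·s); I_d = ε₀(πR²)(dE/dt) = (8.85×10^-12)(0.04011)(3.866×10^9) = 1.372×10^-3 A.
For r < R the Ampère–Maxwell law gives B(2πr) = μ₀ I_d (r²/R²), so B = μ₀ I_d r/(2πR²) = (4π×10^-7)(1.372×10^-3)(0.0290)/(2π·0.113²) = 6.23×10^-10 T.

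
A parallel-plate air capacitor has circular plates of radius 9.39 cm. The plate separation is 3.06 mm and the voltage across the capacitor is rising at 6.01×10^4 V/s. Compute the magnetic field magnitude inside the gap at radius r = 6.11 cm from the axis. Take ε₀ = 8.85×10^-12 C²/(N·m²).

With E = V/d, dE/dt = 1.964×10^7 V/(m·s) and πR² = 0.02770 m², giving I_d = ε₀ πR² dE/dt = 4.815×10^-6 A.
An Ampèrian loop of radius r encloses a fraction (r/R)² of I_d. Then B·2πr = μ₀ I_d (r/R)², giving B = μ₀ I_d r/(2πR²) = 6.67×10^-12 T.

6.67×10^-12 T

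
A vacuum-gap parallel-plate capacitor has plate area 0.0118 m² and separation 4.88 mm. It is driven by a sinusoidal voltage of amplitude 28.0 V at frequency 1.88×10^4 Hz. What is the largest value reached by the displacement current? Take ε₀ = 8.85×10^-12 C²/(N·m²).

The displacement current equals the conduction current C dV/dt, which peaks at C V₀ ω.
With C = ε₀A/d = (8.85×10^-12)(0.0118)/(4.88×10^-3) = 2.140×10^-11 F and ω = 2πf = 1.181×10^5 rad/s, I_d,max = (2.140×10^-11)(28.0)(1.181×10^5) = 7.08×10^-5 A.

7.08×10^-5 A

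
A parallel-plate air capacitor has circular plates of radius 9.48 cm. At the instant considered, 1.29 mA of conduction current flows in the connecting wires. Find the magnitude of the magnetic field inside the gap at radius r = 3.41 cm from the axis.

9.79×10^-10 T

Between the plates the displacement current equals the wire current: I_d = 1.29 mA = 1.29×10^-3 A.
For r < R the Ampère–Maxwell law gives B(2πr) = μ₀ I_d (r²/R²), so B = μ₀ I_d r/(2πR²) = (4π×10^-7)(1.29×10^-3)(0.0341)/(2π·0.0948²) = 9.79×10^-10 T.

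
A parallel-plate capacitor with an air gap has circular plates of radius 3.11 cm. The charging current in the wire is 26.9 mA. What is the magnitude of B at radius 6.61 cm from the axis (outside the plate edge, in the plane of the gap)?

By continuity the displacement current in the gap matches the conduction current: I_d = 0.0269 A.
With r > R the enclosed displacement current is the full I_d; B = μ₀ I_d / (2πr) = 8.14×10^-8 T.

8.14×10^-8 T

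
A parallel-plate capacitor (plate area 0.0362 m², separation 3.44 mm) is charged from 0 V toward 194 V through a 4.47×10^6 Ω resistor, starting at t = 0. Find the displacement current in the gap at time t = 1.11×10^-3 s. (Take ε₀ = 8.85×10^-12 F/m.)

C = ε₀A/d = (8.85×10^-12)(0.0362)/(3.44×10^-3) = 9.313×10^-11 F, so τ = RC = 4.163×10^-4 s.
The conduction current is I(t) = (V₀/R) e^(−t/τ), and the displacement current between the plates equals it.
t/τ = 2.666; I_d = (194/4.47×10^6) · e^(−2.666) = (4.340×10^-5)(0.06953) = 3.02×10^-6 A.

3.02×10^-6 A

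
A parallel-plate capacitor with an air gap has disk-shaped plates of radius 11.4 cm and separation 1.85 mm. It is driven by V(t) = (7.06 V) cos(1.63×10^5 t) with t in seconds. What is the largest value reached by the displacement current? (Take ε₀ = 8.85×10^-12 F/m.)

2.25×10^-4 A

The displacement current equals the conduction current C dV/dt, which peaks at C V₀ ω.
With C = ε₀A/d = (8.85×10^-12)(0.04083)/(1.85×10^-3) = 1.953×10^-10 F and ω = 1.63×10^5 rad/s, I_d,max = (1.953×10^-10)(7.06)(1.63×10^5) = 2.25×10^-4 A.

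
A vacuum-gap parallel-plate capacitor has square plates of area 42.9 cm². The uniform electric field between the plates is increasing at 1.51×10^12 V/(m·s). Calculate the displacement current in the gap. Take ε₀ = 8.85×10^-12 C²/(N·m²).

0.0573 A

I_d = ε₀ A (dE/dt) = (8.85×10^-12)(4.29×10^-3 m²)(1.51×10^12) = 0.0573 A.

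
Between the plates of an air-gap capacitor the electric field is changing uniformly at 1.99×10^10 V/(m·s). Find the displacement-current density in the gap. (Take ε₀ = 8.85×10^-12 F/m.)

0.176 A/m²

The displacement-current density is ε₀ ∂E/∂t = (8.85×10^-12)(1.99×10^10) = 0.176 A/m².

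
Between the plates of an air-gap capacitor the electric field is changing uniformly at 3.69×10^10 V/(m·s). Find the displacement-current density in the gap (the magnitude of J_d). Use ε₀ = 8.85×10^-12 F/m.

The displacement-current density is ε₀ ∂E/∂t = (8.85×10^-12)(3.69×10^10) = 0.327 A/m².

0.327 A/m²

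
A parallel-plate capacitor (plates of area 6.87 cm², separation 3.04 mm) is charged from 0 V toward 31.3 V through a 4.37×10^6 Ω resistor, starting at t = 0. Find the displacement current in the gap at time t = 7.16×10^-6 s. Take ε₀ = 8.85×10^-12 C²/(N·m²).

3.16×10^-6 A

With C = ε₀A/d = (8.85×10^-12)(6.87×10^-4)/(3.04×10^-3) = 2.000×10^-12 F, the time constant is τ = RC = 8.740×10^-6 s, so t/τ = 0.8192 and e^(−t/τ) = 0.4408.
I_d = I_cond = (V₀/R) e^(−t/τ) = (7.162×10^-6)(0.4408) = 3.16×10^-6 A.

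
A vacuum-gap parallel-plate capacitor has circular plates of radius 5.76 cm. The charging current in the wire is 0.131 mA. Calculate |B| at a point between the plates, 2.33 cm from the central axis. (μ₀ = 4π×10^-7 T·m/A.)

No conduction current crosses the gap, so I_d there equals the 1.31×10^-4 A in the leads.
An Ampèrian loop of radius r encloses a fraction (r/R)² of I_d. Then B·2πr = μ₀ I_d (r/R)², giving B = μ₀ I_d r/(2πR²) = 1.84×10^-10 T.

1.84×10^-10 T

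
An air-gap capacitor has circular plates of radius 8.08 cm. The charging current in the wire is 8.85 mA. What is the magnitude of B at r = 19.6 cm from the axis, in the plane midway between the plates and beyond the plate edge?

Between the plates the displacement current equals the wire current: I_d = 8.85 mA = 8.85×10^-3 A.
With r > R the enclosed displacement current is the full I_d; B = μ₀ I_d / (2πr) = 9.03×10^-9 T.

9.03×10^-9 T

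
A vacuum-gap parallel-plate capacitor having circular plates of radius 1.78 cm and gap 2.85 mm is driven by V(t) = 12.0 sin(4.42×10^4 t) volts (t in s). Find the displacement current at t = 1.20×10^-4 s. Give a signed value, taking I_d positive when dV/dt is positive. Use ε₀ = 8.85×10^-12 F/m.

9.14×10^-7 A

dE/dt = (V₀ω/d)·cos(ωt) with ωt = 5.304 rad: (12.0)(4.42×10^4)(0.5577)/(2.85×10^-3) = 1.038×10^8 V/(m·s).
I_d = ε₀ A dE/dt = (8.85×10^-12)(9.954×10^-4)(1.038×10^8) = 9.14×10^-7 A.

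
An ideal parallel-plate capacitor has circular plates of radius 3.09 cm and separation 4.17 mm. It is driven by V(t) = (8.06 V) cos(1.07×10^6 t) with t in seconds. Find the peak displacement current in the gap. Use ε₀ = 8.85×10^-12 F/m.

5.49×10^-5 A

C = ε₀A/d = (8.85×10^-12)(3.000×10^-3)/(4.17×10^-3) = 6.367×10^-12 F; ω = 1.07×10^6 rad/s.
I_d = C dV/dt, so |I_d|_max = C V₀ ω = (6.367×10^-12)(8.06)(1.07×10^6) = 5.49×10^-5 A.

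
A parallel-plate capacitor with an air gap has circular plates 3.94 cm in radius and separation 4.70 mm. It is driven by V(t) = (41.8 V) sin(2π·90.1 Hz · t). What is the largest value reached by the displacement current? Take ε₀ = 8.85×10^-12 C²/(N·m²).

The displacement current equals the conduction current C dV/dt, which peaks at C V₀ ω.
With C = ε₀A/d = (8.85×10^-12)(4.877×10^-3)/(4.70×10^-3) = 9.183×10^-12 F and ω = 2πf = 566.1 rad/s, I_d,max = (9.183×10^-12)(41.8)(566.1) = 2.17×10^-7 A.

2.17×10^-7 A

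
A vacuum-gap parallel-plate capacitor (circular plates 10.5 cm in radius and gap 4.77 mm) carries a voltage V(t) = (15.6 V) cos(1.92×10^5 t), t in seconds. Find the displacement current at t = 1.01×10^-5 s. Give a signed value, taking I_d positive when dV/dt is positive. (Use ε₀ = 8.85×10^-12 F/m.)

C = ε₀A/d = (8.85×10^-12)(0.03464)/(4.77×10^-3) = 6.427×10^-11 F. dV/dt = V₀ω·−sin(ωt); at ωt = 1.9392 rad this factor is -0.9329.
I_d = C dV/dt = (6.427×10^-11)(15.6)(1.92×10^5)(-0.9329) = -1.80×10^-4 A.

-1.80×10^-4 A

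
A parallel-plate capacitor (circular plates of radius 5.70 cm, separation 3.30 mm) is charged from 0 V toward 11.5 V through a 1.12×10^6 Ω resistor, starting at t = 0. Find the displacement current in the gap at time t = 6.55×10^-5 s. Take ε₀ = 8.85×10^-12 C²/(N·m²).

C = ε₀A/d = (8.85×10^-12)(0.01021)/(3.30×10^-3) = 2.738×10^-11 F and τ = RC = 3.067×10^-5 s. I_d in the gap equals the RC charging current.
I_d(t) = (V₀/R) e^(−t/τ) = 1.027×10^-5 · e^(−2.136) = 1.21×10^-6 A.

1.21×10^-6 A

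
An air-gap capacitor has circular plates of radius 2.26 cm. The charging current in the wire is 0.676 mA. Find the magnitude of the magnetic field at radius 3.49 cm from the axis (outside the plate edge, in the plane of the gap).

3.87×10^-9 T

No conduction current crosses the gap, so I_d there equals the 6.76×10^-4 A in the leads.
Outside the plates the loop encloses all of I_d, so B·2πr = μ₀ I_d and B = 3.87×10^-9 T.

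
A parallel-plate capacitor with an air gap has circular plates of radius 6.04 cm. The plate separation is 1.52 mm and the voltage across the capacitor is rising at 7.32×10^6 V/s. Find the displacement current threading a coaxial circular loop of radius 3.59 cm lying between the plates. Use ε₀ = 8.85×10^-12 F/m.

1.73×10^-4 A

With E = V/d, dE/dt = 4.816×10^9 V/(m·s) and πR² = 0.01146 m², giving I_d = ε₀ πR² dE/dt = 4.884×10^-4 A.
The field is uniform, so I_d,enc = I_d (r/R)² = (4.884×10^-4)(3.59/6.04)² = 1.73×10^-4 A.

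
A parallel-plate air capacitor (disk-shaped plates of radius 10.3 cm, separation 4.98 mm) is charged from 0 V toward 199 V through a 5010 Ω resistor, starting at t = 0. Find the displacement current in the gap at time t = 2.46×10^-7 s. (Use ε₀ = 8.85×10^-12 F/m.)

0.0173 A

C = ε₀A/d = (8.85×10^-12)(0.03333)/(4.98×10^-3) = 5.923×10^-11 F and τ = RC = 2.967×10^-7 s. I_d in the gap equals the RC charging current.
I_d(t) = (V₀/R) e^(−t/τ) = 0.03972 · e^(−0.8291) = 0.0173 A.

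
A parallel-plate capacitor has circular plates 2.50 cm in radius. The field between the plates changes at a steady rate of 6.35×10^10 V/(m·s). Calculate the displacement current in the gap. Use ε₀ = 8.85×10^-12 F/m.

1.10×10^-3 A

The displacement current is ε₀ times dΦ_E/dt = ε₀ A dE/dt = (8.85×10^-12)(1.963×10^-3)(6.35×10^10) = 1.10×10^-3 A.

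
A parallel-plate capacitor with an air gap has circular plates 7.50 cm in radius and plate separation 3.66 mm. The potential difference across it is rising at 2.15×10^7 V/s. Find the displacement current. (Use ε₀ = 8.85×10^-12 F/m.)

The displacement current equals the charging current C dV/dt. With C = ε₀A/d = (8.85×10^-12)(0.01767)/(3.66×10^-3) = 4.273×10^-11 F, I_d = (4.273×10^-11)(2.15×10^7) = 9.19×10^-4 A.

9.19×10^-4 A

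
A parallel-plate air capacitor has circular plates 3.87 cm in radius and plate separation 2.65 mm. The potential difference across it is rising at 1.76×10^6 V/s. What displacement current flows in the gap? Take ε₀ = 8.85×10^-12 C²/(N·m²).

2.77×10^-5 A

The field between the plates is E = V/d, so dE/dt = (1.76×10^6)/(2.65×10^-3 m) = 6.642×10^8 V/(m·s).
I_d = ε₀ A (dE/dt) = (8.85×10^-12)(4.705×10^-3)(6.642×10^8) = 2.77×10^-5 A.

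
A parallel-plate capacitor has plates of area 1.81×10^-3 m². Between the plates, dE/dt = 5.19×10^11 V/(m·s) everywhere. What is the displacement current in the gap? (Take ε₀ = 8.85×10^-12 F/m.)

8.31×10^-3 A

I_d = ε₀ A (dE/dt) = (8.85×10^-12)(1.81×10^-3 m²)(5.19×10^11) = 8.31×10^-3 A.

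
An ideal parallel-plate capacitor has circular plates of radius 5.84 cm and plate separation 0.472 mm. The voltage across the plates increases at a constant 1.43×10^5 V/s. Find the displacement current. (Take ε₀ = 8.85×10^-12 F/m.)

C = ε₀A/d = (8.85×10^-12)(0.01071)/(4.72×10^-4) = 2.008×10^-10 F.
I_d = C dV/dt = (2.008×10^-10)(1.43×10^5) = 2.87×10^-5 A.

2.87×10^-5 A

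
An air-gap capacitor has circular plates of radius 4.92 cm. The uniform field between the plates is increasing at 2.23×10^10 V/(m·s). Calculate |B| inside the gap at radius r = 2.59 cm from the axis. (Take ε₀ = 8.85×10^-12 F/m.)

3.21×10^-9 T

Through the whole plate area (πR² = 7.605×10^-3 m²), I_d = ε₀ πR² dE/dt = 1.501×10^-3 A.
∮B·dl = μ₀ I_d,enc with I_d,enc = I_d r²/R² = 4.160×10^-4 A; so B = μ₀ I_d,enc/(2πr) = 3.21×10^-9 T.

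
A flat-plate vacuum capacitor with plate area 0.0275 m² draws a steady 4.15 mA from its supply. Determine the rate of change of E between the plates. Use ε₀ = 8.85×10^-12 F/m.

1.71×10^10 V/(m·s)

The displacement current between the plates equals the conduction current, I_d = 4.15 mA.
Inverting I_d = ε₀ A dE/dt gives dE/dt = 4.15×10^-3 / (8.85×10^-12 · 0.0275) = 1.71×10^10 V/(m·s).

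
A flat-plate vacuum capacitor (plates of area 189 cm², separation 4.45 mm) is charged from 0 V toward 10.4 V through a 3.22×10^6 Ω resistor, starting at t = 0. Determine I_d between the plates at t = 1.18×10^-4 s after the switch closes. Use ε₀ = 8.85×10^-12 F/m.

1.22×10^-6 A

C = ε₀A/d = (8.85×10^-12)(0.0189)/(4.45×10^-3) = 3.759×10^-11 F, so τ = RC = 1.210×10^-4 s.
The conduction current is I(t) = (V₀/R) e^(−t/τ), and the displacement current between the plates equals it.
t/τ = 0.9752; I_d = (10.4/3.22×10^6) · e^(−0.9752) = (3.230×10^-6)(0.3771) = 1.22×10^-6 A.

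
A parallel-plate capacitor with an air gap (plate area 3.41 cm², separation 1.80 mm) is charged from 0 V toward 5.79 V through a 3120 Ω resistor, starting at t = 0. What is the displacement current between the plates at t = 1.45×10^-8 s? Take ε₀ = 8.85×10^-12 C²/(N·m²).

With C = ε₀A/d = (8.85×10^-12)(3.41×10^-4)/(1.80×10^-3) = 1.677×10^-12 F, the time constant is τ = RC = 5.232×10^-9 s, so t/τ = 2.771 and e^(−t/τ) = 0.06260.
I_d = I_cond = (V₀/R) e^(−t/τ) = (1.856×10^-3)(0.06260) = 1.16×10^-4 A.

1.16×10^-4 A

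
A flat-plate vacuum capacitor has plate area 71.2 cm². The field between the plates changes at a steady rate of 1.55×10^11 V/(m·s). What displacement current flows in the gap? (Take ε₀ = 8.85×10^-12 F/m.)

9.77×10^-3 A

I_d = ε₀ A (dE/dt) = (8.85×10^-12)(7.12×10^-3 m²)(1.55×10^11) = 9.77×10^-3 A.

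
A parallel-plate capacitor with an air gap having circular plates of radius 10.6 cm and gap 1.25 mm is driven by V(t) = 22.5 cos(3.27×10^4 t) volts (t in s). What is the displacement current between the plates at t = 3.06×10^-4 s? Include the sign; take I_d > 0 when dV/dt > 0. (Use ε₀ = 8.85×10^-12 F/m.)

dE/dt = (V₀ω/d)·−sin(ωt) with ωt = 10.0062 rad: (22.5)(3.27×10^4)(0.5492)/(1.25×10^-3) = 3.233×10^8 V/(m·s).
I_d = ε₀ A dE/dt = (8.85×10^-12)(0.03530)(3.233×10^8) = 1.01×10^-4 A.

1.01×10^-4 A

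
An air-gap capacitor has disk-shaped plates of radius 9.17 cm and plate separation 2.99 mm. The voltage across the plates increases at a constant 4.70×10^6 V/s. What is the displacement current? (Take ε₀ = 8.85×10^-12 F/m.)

3.68×10^-4 A

C = ε₀A/d = (8.85×10^-12)(0.02642)/(2.99×10^-3) = 7.820×10^-11 F.
I_d = C dV/dt = (7.820×10^-11)(4.70×10^6) = 3.68×10^-4 A.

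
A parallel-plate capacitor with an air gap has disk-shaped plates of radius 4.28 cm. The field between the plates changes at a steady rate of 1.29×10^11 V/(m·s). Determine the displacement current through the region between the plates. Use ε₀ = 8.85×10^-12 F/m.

6.57×10^-3 A

I_d = ε₀ A (dE/dt) = (8.85×10^-12)(5.755×10^-3 m²)(1.29×10^11) = 6.57×10^-3 A.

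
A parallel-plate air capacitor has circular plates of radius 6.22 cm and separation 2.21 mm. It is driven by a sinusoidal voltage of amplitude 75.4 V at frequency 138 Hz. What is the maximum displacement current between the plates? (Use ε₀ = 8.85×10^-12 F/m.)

3.18×10^-6 A

C = ε₀A/d = (8.85×10^-12)(0.01215)/(2.21×10^-3) = 4.865×10^-11 F; ω = 2πf = 867.1 rad/s.
I_d = C dV/dt, so |I_d|_max = C V₀ ω = (4.865×10^-11)(75.4)(867.1) = 3.18×10^-6 A.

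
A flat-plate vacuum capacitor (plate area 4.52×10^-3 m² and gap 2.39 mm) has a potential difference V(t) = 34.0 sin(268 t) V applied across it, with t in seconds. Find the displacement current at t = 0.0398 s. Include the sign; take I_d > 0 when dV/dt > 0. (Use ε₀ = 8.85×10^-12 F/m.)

dV/dt = (34.0)(268)·cos(10.6664) = -2946 V/s.
I_d = C dV/dt with C = ε₀A/d = (8.85×10^-12)(4.52×10^-3)/(2.39×10^-3) = 1.674×10^-11 F, so I_d = (1.674×10^-11)(-2946) = -4.93×10^-8 A.

-4.93×10^-8 A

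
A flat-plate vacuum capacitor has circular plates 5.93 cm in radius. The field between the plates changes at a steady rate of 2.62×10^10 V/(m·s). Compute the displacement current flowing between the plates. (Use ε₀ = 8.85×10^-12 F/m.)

The displacement current is ε₀ times dΦ_E/dt = ε₀ A dE/dt = (8.85×10^-12)(0.01105)(2.62×10^10) = 2.56×10^-3 A.

2.56×10^-3 A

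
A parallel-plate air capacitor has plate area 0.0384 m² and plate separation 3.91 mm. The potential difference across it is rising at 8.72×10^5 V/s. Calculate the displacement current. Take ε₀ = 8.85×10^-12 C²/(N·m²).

C = ε₀A/d = (8.85×10^-12)(0.0384)/(3.91×10^-3) = 8.692×10^-11 F.
I_d = C dV/dt = (8.692×10^-11)(8.72×10^5) = 7.58×10^-5 A.

7.58×10^-5 A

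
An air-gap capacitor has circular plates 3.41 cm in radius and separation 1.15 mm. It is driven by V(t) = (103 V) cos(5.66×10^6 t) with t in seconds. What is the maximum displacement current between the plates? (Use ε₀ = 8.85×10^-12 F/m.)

(dE/dt)_max = V₀ω/d = 5.069×10^11 V/(m·s); ω = 5.66×10^6 rad/s.
I_d,max = ε₀ A (dE/dt)_max = (8.85×10^-12)(3.653×10^-3)(5.069×10^11) = 0.0164 A.

0.0164 A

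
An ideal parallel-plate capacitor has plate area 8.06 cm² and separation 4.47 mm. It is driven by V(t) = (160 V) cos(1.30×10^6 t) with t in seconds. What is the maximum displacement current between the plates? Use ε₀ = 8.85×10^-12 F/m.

(dE/dt)_max = V₀ω/d = 4.653×10^10 V/(m·s); ω = 1.30×10^6 rad/s.
I_d,max = ε₀ A (dE/dt)_max = (8.85×10^-12)(8.06×10^-4)(4.653×10^10) = 3.32×10^-4 A.

3.32×10^-4 A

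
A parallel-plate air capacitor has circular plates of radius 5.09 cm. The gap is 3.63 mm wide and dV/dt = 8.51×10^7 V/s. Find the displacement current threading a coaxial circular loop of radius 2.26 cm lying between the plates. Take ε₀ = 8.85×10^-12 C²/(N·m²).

I_d = C dV/dt with C = ε₀πR²/d = 1.984×10^-11 F, so I_d = (1.984×10^-11)(8.51×10^7) = 1.688×10^-3 A.
The field is uniform, so I_d,enc = I_d (r/R)² = (1.688×10^-3)(2.26/5.09)² = 3.33×10^-4 A.

3.33×10^-4 A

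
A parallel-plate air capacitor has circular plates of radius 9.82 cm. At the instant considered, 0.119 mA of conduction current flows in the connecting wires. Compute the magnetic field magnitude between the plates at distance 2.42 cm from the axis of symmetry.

5.97×10^-11 T

No conduction current crosses the gap, so I_d there equals the 1.19×10^-4 A in the leads.
An Ampèrian loop of radius r encloses a fraction (r/R)² of I_d. Then B·2πr = μ₀ I_d (r/R)², giving B = μ₀ I_d r/(2πR²) = 5.97×10^-11 T.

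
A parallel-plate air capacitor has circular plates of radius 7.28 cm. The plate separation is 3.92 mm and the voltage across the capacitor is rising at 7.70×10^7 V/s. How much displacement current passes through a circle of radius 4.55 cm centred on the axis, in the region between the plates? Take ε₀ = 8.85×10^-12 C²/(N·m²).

I_d = C dV/dt with C = ε₀πR²/d = 3.759×10^-11 F, so I_d = (3.759×10^-11)(7.70×10^7) = 2.894×10^-3 A.
Through an area πr² the displacement current is I_d·(πr²/πR²) = I_d (r/R)² = 1.13×10^-3 A.

1.13×10^-3 A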